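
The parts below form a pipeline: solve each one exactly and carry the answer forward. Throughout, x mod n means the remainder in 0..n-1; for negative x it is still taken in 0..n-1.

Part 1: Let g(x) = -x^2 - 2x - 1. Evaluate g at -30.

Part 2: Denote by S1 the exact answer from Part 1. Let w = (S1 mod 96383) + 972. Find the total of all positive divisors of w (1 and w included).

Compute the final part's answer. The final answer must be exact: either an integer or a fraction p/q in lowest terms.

163296

Part 1: -1*(-30)^2 - 2*(-30)^1 - 1 = (-900) + (60) + (-1) = -841; answer -841
Part 2: S1 = -841; w = 96514; 96514 = 2 * 11 * 41 * 107; sigma = (1 + 2) * (1 + 11) * (1 + 41) * (1 + 107) = 3 * 12 * 42 * 108 = 163296; answer 163296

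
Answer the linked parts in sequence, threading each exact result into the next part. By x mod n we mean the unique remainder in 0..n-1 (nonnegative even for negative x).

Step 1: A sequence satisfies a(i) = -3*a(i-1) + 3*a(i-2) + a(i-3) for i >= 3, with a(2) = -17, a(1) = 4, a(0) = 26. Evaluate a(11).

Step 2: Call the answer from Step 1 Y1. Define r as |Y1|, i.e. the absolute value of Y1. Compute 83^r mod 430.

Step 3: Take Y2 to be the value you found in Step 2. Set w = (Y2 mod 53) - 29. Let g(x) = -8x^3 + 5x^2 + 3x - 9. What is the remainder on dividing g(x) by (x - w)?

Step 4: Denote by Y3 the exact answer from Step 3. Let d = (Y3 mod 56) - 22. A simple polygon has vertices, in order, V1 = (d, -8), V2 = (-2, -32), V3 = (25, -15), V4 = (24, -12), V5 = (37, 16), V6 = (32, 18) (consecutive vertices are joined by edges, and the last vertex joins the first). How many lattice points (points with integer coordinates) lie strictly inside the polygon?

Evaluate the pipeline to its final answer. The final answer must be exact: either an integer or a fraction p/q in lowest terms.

523

Step 1: a(3) = -3*(-17) + 3*(4) + 1*(26) = 89; iterating: a(3)=89, a(4)=-314, a(5)=1192, a(6)=-4429, a(7)=16549, a(8)=-61742, a(9)=230444, a(10)=-860009, a(11)=3209617; answer 3209617
Step 2: Y1 = 3209617; r = 3209617; squarings mod 430: 83^1=83, 83^2=9, 83^4=81, 83^8=111, 83^16=281, 83^32=271, 83^64=341, 83^128=181, 83^256=81, 83^512=111, 83^1024=281, 83^2048=271, 83^4096=341, 83^8192=181, 83^16384=81, 83^32768=111, 83^65536=281, 83^131072=271, 83^262144=341, 83^524288=181, 83^1048576=81, 83^2097152=111; 83^3209617 = 83^1 * 83^16 * 83^128 * 83^256 * 83^2048 * 83^4096 * 83^8192 * 83^16384 * 83^32768 * 83^1048576 * 83^2097152 = 153 (mod 430); answer 153
Step 3: Y2 = 153; w = 18; remainder = value at the root: -8*(18)^3 + 5*(18)^2 + 3*(18)^1 - 9 = (-46656) + (1620) + (54) + (-9) = -44991; answer -44991
Step 4: Y3 = -44991; d = 11; cross terms: (11*-32 - -2*-8)=-368, (-2*-15 - 25*-32)=830, (25*-12 - 24*-15)=60, (24*16 - 37*-12)=828, (37*18 - 32*16)=154, (32*-8 - 11*18)=-454; twice the area = |1050| = 1050; area = 525; boundary points = 1 + 1 + 1 + 1 + 1 + 1 = 6; strictly interior points = area - boundary/2 + 1 = 523; answer 523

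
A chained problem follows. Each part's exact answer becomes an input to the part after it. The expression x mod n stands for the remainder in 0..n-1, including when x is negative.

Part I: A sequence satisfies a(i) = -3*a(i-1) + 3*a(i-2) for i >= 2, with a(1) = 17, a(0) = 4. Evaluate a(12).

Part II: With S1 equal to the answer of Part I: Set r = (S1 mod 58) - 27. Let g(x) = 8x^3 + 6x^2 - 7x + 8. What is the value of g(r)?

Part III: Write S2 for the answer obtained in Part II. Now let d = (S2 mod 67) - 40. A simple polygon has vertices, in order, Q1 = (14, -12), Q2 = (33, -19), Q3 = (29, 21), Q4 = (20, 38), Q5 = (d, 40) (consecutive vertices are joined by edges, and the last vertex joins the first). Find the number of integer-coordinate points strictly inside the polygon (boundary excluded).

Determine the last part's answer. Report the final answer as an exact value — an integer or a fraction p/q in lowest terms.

Part I: a(2) = -3*(17) + 3*(4) = -39; iterating: a(2)=-39, a(3)=168, a(4)=-621, a(5)=2367, a(6)=-8964, a(7)=33993, a(8)=-128871, a(9)=488592, a(10)=-1852389, a(11)=7022943, a(12)=-26625996; answer -26625996
Part II: S1 = -26625996; r = -21; 8*(-21)^3 + 6*(-21)^2 - 7*(-21)^1 + 8 = (-74088) + (2646) + (147) + (8) = -71287; answer -71287
Part III: S2 = -71287; d = -39; cross terms: (14*-19 - 33*-12)=130, (33*21 - 29*-19)=1244, (29*38 - 20*21)=682, (20*40 - -39*38)=2282, (-39*-12 - 14*40)=-92; twice the area = |4246| = 4246; area = 2123; boundary points = 1 + 4 + 1 + 1 + 1 = 8; strictly interior points = area - boundary/2 + 1 = 2120; answer 2120

2120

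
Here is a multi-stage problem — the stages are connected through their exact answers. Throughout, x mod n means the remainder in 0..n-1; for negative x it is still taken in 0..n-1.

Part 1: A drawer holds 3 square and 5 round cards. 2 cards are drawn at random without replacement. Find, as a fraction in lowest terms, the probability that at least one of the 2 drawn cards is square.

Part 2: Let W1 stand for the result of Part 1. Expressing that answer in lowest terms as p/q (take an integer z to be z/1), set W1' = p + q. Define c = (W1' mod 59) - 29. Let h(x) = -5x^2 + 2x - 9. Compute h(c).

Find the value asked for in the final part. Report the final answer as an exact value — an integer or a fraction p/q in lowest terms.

Part 1: total draws C(8,2) = 28; complement C(5,2) = 10; favorable 28 - 10 = 18; P = 9/14; answer 9/14
Part 2: W1 = 9/14; threaded value p + q = 23; c = -6; -5*(-6)^2 + 2*(-6)^1 - 9 = (-180) + (-12) + (-9) = -201; answer -201

-201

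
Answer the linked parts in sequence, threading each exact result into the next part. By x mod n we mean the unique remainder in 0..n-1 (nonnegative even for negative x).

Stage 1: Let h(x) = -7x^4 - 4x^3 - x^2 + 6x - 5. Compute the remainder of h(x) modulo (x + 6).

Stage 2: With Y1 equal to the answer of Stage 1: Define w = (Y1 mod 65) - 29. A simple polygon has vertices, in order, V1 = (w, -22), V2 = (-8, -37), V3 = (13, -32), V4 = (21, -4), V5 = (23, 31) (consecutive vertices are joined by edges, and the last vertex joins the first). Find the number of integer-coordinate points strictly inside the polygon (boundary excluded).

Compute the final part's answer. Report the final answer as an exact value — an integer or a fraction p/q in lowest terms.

Stage 1: remainder = value at the root: -7*(-6)^4 - 4*(-6)^3 - 1*(-6)^2 + 6*(-6)^1 - 5 = (-9072) + (864) + (-36) + (-36) + (-5) = -8285; answer -8285
Stage 2: Y1 = -8285; w = 6; cross terms: (6*-37 - -8*-22)=-398, (-8*-32 - 13*-37)=737, (13*-4 - 21*-32)=620, (21*31 - 23*-4)=743, (23*-22 - 6*31)=-692; twice the area = |1010| = 1010; area = 505; boundary points = 1 + 1 + 4 + 1 + 1 = 8; strictly interior points = area - boundary/2 + 1 = 502; answer 502

502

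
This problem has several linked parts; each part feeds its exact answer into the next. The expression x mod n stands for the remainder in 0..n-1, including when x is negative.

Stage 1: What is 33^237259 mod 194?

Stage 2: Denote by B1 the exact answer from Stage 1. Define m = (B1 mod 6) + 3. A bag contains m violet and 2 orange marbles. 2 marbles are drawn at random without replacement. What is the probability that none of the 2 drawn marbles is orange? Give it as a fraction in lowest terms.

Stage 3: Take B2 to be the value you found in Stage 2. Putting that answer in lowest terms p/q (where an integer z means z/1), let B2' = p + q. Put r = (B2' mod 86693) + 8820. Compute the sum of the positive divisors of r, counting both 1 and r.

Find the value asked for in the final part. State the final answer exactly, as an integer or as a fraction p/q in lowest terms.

8894

Stage 1: squarings mod 194: 33^1=33, 33^2=119, 33^4=193, 33^8=1, 33^16=1, 33^32=1, 33^64=1, 33^128=1, 33^256=1, 33^512=1, 33^1024=1, 33^2048=1, 33^4096=1, 33^8192=1, 33^16384=1, 33^32768=1, 33^65536=1, 33^131072=1; 33^237259 = 33^1 * 33^2 * 33^8 * 33^64 * 33^128 * 33^512 * 33^1024 * 33^2048 * 33^4096 * 33^32768 * 33^65536 * 33^131072 = 47 (mod 194); answer 47
Stage 2: B1 = 47; m = 8; total draws C(10,2) = 45; favorable C(8,2) = 28; P = 28/45; answer 28/45
Stage 3: B2 = 28/45; threaded value p + q = 73; r = 8893; 8893 is prime, so its only divisors are 1 and 8893; sigma = 1 + 8893 = 8894; answer 8894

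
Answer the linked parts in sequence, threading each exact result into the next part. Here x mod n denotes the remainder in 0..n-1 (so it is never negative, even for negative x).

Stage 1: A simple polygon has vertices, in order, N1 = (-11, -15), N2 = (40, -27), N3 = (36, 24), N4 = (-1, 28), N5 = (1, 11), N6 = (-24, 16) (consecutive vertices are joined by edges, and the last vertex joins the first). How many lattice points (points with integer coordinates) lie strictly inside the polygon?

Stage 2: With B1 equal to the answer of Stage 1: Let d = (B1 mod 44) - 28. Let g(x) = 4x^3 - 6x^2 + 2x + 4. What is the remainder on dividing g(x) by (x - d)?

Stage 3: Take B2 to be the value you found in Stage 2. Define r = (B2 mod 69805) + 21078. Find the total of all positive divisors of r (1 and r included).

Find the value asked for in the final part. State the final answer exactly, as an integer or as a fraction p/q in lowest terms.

Stage 1: cross terms: (-11*-27 - 40*-15)=897, (40*24 - 36*-27)=1932, (36*28 - -1*24)=1032, (-1*11 - 1*28)=-39, (1*16 - -24*11)=280, (-24*-15 - -11*16)=536; twice the area = |4638| = 4638; area = 2319; boundary points = 3 + 1 + 1 + 1 + 5 + 1 = 12; strictly interior points = area - boundary/2 + 1 = 2314; answer 2314
Stage 2: B1 = 2314; d = -2; remainder = value at the root: 4*(-2)^3 - 6*(-2)^2 + 2*(-2)^1 + 4 = (-32) + (-24) + (-4) + (4) = -56; answer -56
Stage 3: B2 = -56; r = 90827; 90827 = 11 * 23 * 359; sigma = (1 + 11) * (1 + 23) * (1 + 359) = 12 * 24 * 360 = 103680; answer 103680

103680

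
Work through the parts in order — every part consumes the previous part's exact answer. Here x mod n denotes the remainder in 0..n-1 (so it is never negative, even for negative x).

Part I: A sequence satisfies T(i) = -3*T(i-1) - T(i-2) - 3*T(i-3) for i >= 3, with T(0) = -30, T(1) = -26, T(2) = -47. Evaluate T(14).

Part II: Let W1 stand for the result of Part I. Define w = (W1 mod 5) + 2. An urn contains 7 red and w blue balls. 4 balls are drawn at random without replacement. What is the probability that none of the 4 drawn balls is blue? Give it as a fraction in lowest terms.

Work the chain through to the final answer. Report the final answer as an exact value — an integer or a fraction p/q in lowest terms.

1/6

Part I: T(3) = -3*(-47) - 1*(-26) - 3*(-30) = 257; iterating: T(3)=257, T(4)=-646, T(5)=1822, T(6)=-5591, T(7)=16889, T(8)=-50542, T(9)=151510, T(10)=-454655, T(11)=1364081, T(12)=-4092118, T(13)=12276238, T(14)=-36828839; answer -36828839
Part II: W1 = -36828839; w = 3; total draws C(10,4) = 210; favorable C(7,4) = 35; P = 1/6; answer 1/6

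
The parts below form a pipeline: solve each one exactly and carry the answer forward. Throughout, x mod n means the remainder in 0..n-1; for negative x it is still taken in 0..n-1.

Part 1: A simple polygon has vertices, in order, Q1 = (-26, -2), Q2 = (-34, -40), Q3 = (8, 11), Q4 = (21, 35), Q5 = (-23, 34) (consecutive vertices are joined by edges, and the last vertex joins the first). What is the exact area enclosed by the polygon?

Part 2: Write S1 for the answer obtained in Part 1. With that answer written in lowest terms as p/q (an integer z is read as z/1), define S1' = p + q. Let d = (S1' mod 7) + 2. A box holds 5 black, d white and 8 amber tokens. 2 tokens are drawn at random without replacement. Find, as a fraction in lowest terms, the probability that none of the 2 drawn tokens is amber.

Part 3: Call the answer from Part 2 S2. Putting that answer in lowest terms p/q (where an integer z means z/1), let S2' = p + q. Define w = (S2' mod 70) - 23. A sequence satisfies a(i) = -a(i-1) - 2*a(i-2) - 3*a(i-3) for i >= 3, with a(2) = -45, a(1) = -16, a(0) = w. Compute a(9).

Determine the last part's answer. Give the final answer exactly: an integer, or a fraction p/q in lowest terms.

Part 1: cross terms: (-26*-40 - -34*-2)=972, (-34*11 - 8*-40)=-54, (8*35 - 21*11)=49, (21*34 - -23*35)=1519, (-23*-2 - -26*34)=930; twice the area = |3416| = 3416; area = 1708; answer 1708
Part 2: S1 = 1708; threaded value p + q = 1709; d = 3; total draws C(16,2) = 120; favorable C(8,2) = 28; P = 7/30; answer 7/30
Part 3: S2 = 7/30; threaded value p + q = 37; w = 14; a(3) = -1*(-45) - 2*(-16) - 3*(14) = 35; iterating: a(3)=35, a(4)=103, a(5)=-38, a(6)=-273, a(7)=40, a(8)=620, a(9)=119; answer 119

119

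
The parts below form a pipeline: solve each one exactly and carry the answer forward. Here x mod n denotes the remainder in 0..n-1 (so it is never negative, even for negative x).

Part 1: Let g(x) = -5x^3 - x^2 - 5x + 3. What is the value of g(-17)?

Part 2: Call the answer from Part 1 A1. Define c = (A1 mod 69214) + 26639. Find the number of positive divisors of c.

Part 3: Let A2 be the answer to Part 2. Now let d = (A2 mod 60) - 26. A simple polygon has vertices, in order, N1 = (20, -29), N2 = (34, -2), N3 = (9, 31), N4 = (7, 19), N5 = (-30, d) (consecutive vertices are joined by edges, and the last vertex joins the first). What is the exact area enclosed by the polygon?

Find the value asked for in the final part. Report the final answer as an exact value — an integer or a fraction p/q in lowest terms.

Part 1: -5*(-17)^3 - 1*(-17)^2 - 5*(-17)^1 + 3 = (24565) + (-289) + (85) + (3) = 24364; answer 24364
Part 2: A1 = 24364; c = 51003; 51003 = 3^3 * 1889; number of divisors = (3+1) * (1+1) = 8; answer 8
Part 3: A2 = 8; d = -18; cross terms: (20*-2 - 34*-29)=946, (34*31 - 9*-2)=1072, (9*19 - 7*31)=-46, (7*-18 - -30*19)=444, (-30*-29 - 20*-18)=1230; twice the area = |3646| = 3646; area = 1823; answer 1823

1823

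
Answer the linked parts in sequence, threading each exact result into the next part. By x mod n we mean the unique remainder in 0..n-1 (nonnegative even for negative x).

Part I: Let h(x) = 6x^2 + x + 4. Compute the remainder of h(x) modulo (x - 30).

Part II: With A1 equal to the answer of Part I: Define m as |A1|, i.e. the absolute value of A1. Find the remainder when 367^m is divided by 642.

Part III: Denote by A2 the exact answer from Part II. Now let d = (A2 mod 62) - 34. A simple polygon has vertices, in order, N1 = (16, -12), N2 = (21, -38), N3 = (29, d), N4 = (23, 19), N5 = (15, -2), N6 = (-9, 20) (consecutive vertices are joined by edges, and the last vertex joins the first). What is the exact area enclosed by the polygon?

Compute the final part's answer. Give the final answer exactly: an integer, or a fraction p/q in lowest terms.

505

Part I: remainder = value at the root: 6*(30)^2 + 1*(30)^1 + 4 = (5400) + (30) + (4) = 5434; answer 5434
Part II: A1 = 5434; m = 5434; squarings mod 642: 367^1=367, 367^2=511, 367^4=469, 367^8=397, 367^16=319, 367^32=325, 367^64=337, 367^128=577, 367^256=373, 367^512=457, 367^1024=199, 367^2048=439, 367^4096=121; 367^5434 = 367^2 * 367^8 * 367^16 * 367^32 * 367^256 * 367^1024 * 367^4096 = 295 (mod 642); answer 295
Part III: A2 = 295; d = 13; cross terms: (16*-38 - 21*-12)=-356, (21*13 - 29*-38)=1375, (29*19 - 23*13)=252, (23*-2 - 15*19)=-331, (15*20 - -9*-2)=282, (-9*-12 - 16*20)=-212; twice the area = |1010| = 1010; area = 505; answer 505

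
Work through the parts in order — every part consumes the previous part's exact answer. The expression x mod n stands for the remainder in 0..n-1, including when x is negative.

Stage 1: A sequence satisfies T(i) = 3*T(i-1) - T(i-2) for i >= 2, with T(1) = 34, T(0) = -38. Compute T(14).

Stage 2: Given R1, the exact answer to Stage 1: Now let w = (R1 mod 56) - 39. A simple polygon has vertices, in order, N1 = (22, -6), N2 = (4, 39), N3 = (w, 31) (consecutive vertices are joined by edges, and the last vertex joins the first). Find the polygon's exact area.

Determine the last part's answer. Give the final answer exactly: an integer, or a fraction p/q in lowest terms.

819/2

Stage 1: T(2) = 3*(34) - 1*(-38) = 140; iterating: T(2)=140, T(3)=386, T(4)=1018, T(5)=2668, T(6)=6986, T(7)=18290, T(8)=47884, T(9)=125362, T(10)=328202, T(11)=859244, T(12)=2249530, T(13)=5889346, T(14)=15418508; answer 15418508
Stage 2: R1 = 15418508; w = -11; cross terms: (22*39 - 4*-6)=882, (4*31 - -11*39)=553, (-11*-6 - 22*31)=-616; twice the area = |819| = 819; area = 819/2; answer 819/2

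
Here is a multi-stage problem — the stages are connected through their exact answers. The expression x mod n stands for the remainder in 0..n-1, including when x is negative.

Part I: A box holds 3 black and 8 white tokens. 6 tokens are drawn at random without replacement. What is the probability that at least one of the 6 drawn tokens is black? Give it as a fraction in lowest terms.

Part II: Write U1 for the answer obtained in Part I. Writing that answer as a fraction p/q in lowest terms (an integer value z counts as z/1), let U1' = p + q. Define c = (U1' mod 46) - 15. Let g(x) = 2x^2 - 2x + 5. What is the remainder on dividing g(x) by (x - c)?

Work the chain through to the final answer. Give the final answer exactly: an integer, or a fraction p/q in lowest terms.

Part I: total draws C(11,6) = 462; complement C(8,6) = 28; favorable 462 - 28 = 434; P = 31/33; answer 31/33
Part II: U1 = 31/33; threaded value p + q = 64; c = 3; remainder = value at the root: 2*(3)^2 - 2*(3)^1 + 5 = (18) + (-6) + (5) = 17; answer 17

17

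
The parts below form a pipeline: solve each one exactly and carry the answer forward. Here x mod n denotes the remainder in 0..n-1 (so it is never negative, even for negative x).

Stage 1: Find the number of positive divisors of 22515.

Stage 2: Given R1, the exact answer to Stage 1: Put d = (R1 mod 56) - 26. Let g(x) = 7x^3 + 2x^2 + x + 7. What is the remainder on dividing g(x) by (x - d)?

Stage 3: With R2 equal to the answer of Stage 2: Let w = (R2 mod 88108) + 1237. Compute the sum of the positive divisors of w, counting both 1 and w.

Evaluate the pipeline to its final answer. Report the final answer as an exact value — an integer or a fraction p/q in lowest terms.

Stage 1: 22515 = 3 * 5 * 19 * 79; number of divisors = (1+1) * (1+1) * (1+1) * (1+1) = 16; answer 16
Stage 2: R1 = 16; d = -10; remainder = value at the root: 7*(-10)^3 + 2*(-10)^2 + 1*(-10)^1 + 7 = (-7000) + (200) + (-10) + (7) = -6803; answer -6803
Stage 3: R2 = -6803; w = 82542; 82542 = 2 * 3 * 13757; sigma = (1 + 2) * (1 + 3) * (1 + 13757) = 3 * 4 * 13758 = 165096; answer 165096

165096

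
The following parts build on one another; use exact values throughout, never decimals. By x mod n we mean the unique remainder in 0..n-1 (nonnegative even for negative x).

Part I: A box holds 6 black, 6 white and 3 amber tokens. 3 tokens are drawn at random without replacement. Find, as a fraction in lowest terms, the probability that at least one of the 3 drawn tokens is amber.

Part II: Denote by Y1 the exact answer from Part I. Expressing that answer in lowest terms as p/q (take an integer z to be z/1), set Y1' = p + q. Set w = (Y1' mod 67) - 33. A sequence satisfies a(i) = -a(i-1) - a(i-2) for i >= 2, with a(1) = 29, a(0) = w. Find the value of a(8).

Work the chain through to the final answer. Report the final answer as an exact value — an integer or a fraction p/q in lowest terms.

0

Part I: total draws C(15,3) = 455; complement C(12,3) = 220; favorable 455 - 220 = 235; P = 47/91; answer 47/91
Part II: Y1 = 47/91; threaded value p + q = 138; w = -29; a(2) = -1*(29) - 1*(-29) = 0; iterating: a(2)=0, a(3)=-29, a(4)=29, a(5)=0, a(6)=-29, a(7)=29, a(8)=0; answer 0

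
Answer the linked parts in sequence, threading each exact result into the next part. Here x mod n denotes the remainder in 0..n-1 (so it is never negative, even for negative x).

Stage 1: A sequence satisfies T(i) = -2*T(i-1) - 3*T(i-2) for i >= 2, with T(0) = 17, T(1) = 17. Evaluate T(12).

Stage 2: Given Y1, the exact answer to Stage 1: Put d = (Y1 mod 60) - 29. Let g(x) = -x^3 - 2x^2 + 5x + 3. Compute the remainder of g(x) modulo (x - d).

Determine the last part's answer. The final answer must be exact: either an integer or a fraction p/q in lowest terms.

-14853

Stage 1: T(2) = -2*(17) - 3*(17) = -85; iterating: T(2)=-85, T(3)=119, T(4)=17, T(5)=-391, T(6)=731, T(7)=-289, T(8)=-1615, T(9)=4097, T(10)=-3349, T(11)=-5593, T(12)=21233; answer 21233
Stage 2: Y1 = 21233; d = 24; remainder = value at the root: -1*(24)^3 - 2*(24)^2 + 5*(24)^1 + 3 = (-13824) + (-1152) + (120) + (3) = -14853; answer -14853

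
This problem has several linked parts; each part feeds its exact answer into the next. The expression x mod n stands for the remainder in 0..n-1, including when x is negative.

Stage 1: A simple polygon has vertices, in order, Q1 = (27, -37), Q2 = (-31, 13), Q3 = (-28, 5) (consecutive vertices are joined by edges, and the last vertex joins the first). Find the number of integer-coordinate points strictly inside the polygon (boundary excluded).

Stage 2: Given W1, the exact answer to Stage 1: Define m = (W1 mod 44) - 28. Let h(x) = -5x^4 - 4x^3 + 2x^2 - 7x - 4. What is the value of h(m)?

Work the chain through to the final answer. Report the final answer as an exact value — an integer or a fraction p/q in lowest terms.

-968

Stage 1: cross terms: (27*13 - -31*-37)=-796, (-31*5 - -28*13)=209, (-28*-37 - 27*5)=901; twice the area = |314| = 314; area = 157; boundary points = 2 + 1 + 1 = 4; strictly interior points = area - boundary/2 + 1 = 156; answer 156
Stage 2: W1 = 156; m = -4; -5*(-4)^4 - 4*(-4)^3 + 2*(-4)^2 - 7*(-4)^1 - 4 = (-1280) + (256) + (32) + (28) + (-4) = -968; answer -968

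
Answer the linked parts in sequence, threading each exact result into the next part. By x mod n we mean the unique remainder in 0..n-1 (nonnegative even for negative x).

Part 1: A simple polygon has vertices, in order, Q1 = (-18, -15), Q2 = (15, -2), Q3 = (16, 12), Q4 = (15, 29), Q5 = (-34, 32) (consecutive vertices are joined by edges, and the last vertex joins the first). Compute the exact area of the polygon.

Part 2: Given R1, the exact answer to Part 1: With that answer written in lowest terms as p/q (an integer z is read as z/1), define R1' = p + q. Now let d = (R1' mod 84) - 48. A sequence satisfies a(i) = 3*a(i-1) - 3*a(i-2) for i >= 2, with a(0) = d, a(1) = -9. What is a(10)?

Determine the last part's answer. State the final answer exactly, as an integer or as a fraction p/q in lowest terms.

-4131

Part 1: cross terms: (-18*-2 - 15*-15)=261, (15*12 - 16*-2)=212, (16*29 - 15*12)=284, (15*32 - -34*29)=1466, (-34*-15 - -18*32)=1086; twice the area = |3309| = 3309; area = 3309/2; answer 3309/2
Part 2: R1 = 3309/2; threaded value p + q = 3311; d = -13; a(2) = 3*(-9) - 3*(-13) = 12; iterating: a(2)=12, a(3)=63, a(4)=153, a(5)=270, a(6)=351, a(7)=243, a(8)=-324, a(9)=-1701, a(10)=-4131; answer -4131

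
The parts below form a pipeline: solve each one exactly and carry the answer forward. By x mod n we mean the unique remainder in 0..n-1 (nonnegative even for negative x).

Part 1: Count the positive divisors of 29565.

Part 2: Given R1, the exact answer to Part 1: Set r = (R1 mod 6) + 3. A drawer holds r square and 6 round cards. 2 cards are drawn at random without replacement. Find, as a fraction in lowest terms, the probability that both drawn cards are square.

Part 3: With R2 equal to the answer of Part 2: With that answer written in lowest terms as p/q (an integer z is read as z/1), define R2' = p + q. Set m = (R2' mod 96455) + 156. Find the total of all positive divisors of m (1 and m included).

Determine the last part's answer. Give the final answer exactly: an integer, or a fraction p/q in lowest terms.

Part 1: 29565 = 3^4 * 5 * 73; number of divisors = (4+1) * (1+1) * (1+1) = 20; answer 20
Part 2: R1 = 20; r = 5; total draws C(11,2) = 55; favorable C(5,2) = 10; P = 2/11; answer 2/11
Part 3: R2 = 2/11; threaded value p + q = 13; m = 169; 169 = 13^2; sigma = (1 + 13 + 169) = 183; answer 183

183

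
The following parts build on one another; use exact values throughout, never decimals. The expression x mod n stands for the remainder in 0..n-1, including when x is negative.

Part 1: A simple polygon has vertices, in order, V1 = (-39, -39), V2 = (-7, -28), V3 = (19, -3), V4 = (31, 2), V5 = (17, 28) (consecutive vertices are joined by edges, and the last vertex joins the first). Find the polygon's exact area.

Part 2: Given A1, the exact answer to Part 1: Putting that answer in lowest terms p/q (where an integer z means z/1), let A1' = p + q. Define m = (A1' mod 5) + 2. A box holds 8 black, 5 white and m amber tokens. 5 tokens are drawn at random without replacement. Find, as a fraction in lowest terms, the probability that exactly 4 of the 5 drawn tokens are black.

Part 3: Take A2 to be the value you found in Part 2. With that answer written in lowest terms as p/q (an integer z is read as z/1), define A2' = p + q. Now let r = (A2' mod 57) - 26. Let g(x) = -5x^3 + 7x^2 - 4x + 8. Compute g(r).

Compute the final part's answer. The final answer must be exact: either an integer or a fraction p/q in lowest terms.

-22602

Part 1: cross terms: (-39*-28 - -7*-39)=819, (-7*-3 - 19*-28)=553, (19*2 - 31*-3)=131, (31*28 - 17*2)=834, (17*-39 - -39*28)=429; twice the area = |2766| = 2766; area = 1383; answer 1383
Part 2: A1 = 1383; threaded value p + q = 1384; m = 6; total draws C(19,5) = 11628; favorable C(8,4)*C(11,1) = 770; P = 385/5814; answer 385/5814
Part 3: A2 = 385/5814; threaded value p + q = 6199; r = 17; -5*(17)^3 + 7*(17)^2 - 4*(17)^1 + 8 = (-24565) + (2023) + (-68) + (8) = -22602; answer -22602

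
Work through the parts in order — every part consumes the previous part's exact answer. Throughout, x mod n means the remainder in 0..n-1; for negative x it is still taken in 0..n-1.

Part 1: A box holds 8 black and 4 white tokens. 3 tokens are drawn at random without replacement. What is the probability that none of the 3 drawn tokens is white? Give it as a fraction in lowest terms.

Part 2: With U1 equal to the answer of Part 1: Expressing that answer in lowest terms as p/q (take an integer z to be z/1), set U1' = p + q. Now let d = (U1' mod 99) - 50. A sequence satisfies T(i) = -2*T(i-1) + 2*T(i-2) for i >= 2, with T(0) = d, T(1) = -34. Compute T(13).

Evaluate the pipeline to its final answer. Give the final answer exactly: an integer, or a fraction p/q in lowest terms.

-6534016

Part 1: total draws C(12,3) = 220; favorable C(8,3) = 56; P = 14/55; answer 14/55
Part 2: U1 = 14/55; threaded value p + q = 69; d = 19; T(2) = -2*(-34) + 2*(19) = 106; iterating: T(2)=106, T(3)=-280, T(4)=772, T(5)=-2104, T(6)=5752, T(7)=-15712, T(8)=42928, T(9)=-117280, T(10)=320416, T(11)=-875392, T(12)=2391616, T(13)=-6534016; answer -6534016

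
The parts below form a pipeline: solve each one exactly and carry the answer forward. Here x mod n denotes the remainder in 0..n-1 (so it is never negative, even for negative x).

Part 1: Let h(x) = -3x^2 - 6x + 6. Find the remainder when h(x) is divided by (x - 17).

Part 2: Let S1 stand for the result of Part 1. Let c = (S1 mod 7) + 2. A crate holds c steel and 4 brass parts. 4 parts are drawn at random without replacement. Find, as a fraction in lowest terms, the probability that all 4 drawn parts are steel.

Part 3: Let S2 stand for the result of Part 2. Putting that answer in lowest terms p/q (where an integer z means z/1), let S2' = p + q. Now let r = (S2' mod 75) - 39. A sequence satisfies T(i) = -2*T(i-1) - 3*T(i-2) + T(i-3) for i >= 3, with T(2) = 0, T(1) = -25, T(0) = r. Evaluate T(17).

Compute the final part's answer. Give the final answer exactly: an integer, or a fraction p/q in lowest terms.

931760

Part 1: remainder = value at the root: -3*(17)^2 - 6*(17)^1 + 6 = (-867) + (-102) + (6) = -963; answer -963
Part 2: S1 = -963; c = 5; total draws C(9,4) = 126; favorable C(5,4) = 5; P = 5/126; answer 5/126
Part 3: S2 = 5/126; threaded value p + q = 131; r = 17; T(3) = -2*(0) - 3*(-25) + 1*(17) = 92; iterating: T(3)=92, T(4)=-209, T(5)=142, T(6)=435, T(7)=-1505, T(8)=1847, T(9)=1256, T(10)=-9558, T(11)=17195, T(12)=-4460, T(13)=-52223, T(14)=135021, T(15)=-117833, T(16)=-221620, T(17)=931760; answer 931760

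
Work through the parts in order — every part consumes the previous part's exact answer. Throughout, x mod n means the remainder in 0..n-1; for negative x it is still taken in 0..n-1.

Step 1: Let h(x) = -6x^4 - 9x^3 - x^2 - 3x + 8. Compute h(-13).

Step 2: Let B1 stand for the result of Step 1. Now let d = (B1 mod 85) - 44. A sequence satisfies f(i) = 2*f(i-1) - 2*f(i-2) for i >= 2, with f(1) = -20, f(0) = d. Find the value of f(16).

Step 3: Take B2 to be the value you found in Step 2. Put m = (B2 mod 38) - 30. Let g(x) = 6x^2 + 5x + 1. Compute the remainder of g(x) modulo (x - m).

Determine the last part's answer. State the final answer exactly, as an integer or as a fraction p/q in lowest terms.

247

Step 1: -6*(-13)^4 - 9*(-13)^3 - 1*(-13)^2 - 3*(-13)^1 + 8 = (-171366) + (19773) + (-169) + (39) + (8) = -151715; answer -151715
Step 2: B1 = -151715; d = -34; f(2) = 2*(-20) - 2*(-34) = 28; iterating: f(2)=28, f(3)=96, f(4)=136, f(5)=80, f(6)=-112, f(7)=-384, f(8)=-544, f(9)=-320, f(10)=448, f(11)=1536, f(12)=2176, f(13)=1280, f(14)=-1792, f(15)=-6144, f(16)=-8704; answer -8704
Step 3: B2 = -8704; m = 6; remainder = value at the root: 6*(6)^2 + 5*(6)^1 + 1 = (216) + (30) + (1) = 247; answer 247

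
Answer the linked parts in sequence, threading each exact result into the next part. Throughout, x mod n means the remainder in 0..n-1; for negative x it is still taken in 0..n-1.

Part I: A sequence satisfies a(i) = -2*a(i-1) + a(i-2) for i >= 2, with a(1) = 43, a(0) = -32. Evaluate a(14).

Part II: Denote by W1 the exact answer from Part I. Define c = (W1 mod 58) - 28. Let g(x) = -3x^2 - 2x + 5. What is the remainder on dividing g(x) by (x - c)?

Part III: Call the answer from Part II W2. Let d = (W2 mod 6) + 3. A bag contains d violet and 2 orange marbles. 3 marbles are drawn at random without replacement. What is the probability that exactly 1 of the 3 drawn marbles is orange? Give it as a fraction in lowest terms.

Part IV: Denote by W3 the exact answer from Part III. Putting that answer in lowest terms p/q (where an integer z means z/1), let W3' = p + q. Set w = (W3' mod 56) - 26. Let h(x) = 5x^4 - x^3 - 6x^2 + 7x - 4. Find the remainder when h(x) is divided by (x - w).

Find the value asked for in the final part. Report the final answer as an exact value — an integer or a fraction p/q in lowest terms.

411073

Part I: a(2) = -2*(43) + 1*(-32) = -118; iterating: a(2)=-118, a(3)=279, a(4)=-676, a(5)=1631, a(6)=-3938, a(7)=9507, a(8)=-22952, a(9)=55411, a(10)=-133774, a(11)=322959, a(12)=-779692, a(13)=1882343, a(14)=-4544378; answer -4544378
Part II: W1 = -4544378; c = 10; remainder = value at the root: -3*(10)^2 - 2*(10)^1 + 5 = (-300) + (-20) + (5) = -315; answer -315
Part III: W2 = -315; d = 6; total draws C(8,3) = 56; favorable C(2,1)*C(6,2) = 30; P = 15/28; answer 15/28
Part IV: W3 = 15/28; threaded value p + q = 43; w = 17; remainder = value at the root: 5*(17)^4 - 1*(17)^3 - 6*(17)^2 + 7*(17)^1 - 4 = (417605) + (-4913) + (-1734) + (119) + (-4) = 411073; answer 411073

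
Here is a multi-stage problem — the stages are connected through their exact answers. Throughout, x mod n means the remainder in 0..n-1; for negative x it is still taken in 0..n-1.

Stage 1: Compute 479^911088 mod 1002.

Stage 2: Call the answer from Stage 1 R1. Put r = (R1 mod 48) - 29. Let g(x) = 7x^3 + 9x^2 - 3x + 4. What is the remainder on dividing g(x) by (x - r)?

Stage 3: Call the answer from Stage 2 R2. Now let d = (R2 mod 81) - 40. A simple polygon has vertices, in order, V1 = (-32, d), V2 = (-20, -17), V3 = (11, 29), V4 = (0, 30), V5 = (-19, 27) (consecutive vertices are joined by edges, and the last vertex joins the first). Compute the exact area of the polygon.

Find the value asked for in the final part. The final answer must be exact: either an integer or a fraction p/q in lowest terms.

942

Stage 1: squarings mod 1002: 479^1=479, 479^2=985, 479^4=289, 479^8=355, 479^16=775, 479^32=427, 479^64=967, 479^128=223, 479^256=631, 479^512=367, 479^1024=421, 479^2048=889, 479^4096=745, 479^8192=919, 479^16384=877, 479^32768=595, 479^65536=319, 479^131072=559, 479^262144=859, 479^524288=409; 479^911088 = 479^16 * 479^32 * 479^64 * 479^128 * 479^512 * 479^1024 * 479^8192 * 479^16384 * 479^32768 * 479^65536 * 479^262144 * 479^524288 = 931 (mod 1002); answer 931
Stage 2: R1 = 931; r = -10; remainder = value at the root: 7*(-10)^3 + 9*(-10)^2 - 3*(-10)^1 + 4 = (-7000) + (900) + (30) + (4) = -6066; answer -6066
Stage 3: R2 = -6066; d = -31; cross terms: (-32*-17 - -20*-31)=-76, (-20*29 - 11*-17)=-393, (11*30 - 0*29)=330, (0*27 - -19*30)=570, (-19*-31 - -32*27)=1453; twice the area = |1884| = 1884; area = 942; answer 942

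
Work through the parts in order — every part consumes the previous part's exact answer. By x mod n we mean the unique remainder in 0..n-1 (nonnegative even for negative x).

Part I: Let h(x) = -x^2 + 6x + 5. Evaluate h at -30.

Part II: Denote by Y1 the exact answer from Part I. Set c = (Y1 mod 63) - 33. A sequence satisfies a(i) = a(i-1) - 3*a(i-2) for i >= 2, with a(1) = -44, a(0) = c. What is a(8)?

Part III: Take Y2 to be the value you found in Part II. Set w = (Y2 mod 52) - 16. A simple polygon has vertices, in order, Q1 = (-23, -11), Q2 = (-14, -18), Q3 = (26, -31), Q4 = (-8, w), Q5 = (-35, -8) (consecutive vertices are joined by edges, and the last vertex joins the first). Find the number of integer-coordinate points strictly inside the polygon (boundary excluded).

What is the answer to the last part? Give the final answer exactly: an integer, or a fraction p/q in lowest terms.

Part I: -1*(-30)^2 + 6*(-30)^1 + 5 = (-900) + (-180) + (5) = -1075; answer -1075
Part II: Y1 = -1075; c = 26; a(2) = 1*(-44) - 3*(26) = -122; iterating: a(2)=-122, a(3)=10, a(4)=376, a(5)=346, a(6)=-782, a(7)=-1820, a(8)=526; answer 526
Part III: Y2 = 526; w = -10; cross terms: (-23*-18 - -14*-11)=260, (-14*-31 - 26*-18)=902, (26*-10 - -8*-31)=-508, (-8*-8 - -35*-10)=-286, (-35*-11 - -23*-8)=201; twice the area = |569| = 569; area = 569/2; boundary points = 1 + 1 + 1 + 1 + 3 = 7; strictly interior points = area - boundary/2 + 1 = 282; answer 282

282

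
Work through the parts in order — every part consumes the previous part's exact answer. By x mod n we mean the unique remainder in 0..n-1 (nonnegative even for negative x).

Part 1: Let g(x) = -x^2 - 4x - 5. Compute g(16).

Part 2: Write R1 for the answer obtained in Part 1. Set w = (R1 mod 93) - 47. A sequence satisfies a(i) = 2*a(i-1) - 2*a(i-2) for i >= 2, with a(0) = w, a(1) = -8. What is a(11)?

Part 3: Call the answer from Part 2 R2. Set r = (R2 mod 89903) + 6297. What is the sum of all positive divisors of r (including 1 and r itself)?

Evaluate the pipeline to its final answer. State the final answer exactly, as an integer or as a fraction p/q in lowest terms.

183600

Part 1: -1*(16)^2 - 4*(16)^1 - 5 = (-256) + (-64) + (-5) = -325; answer -325
Part 2: R1 = -325; w = 0; a(2) = 2*(-8) - 2*(0) = -16; iterating: a(2)=-16, a(3)=-16, a(4)=0, a(5)=32, a(6)=64, a(7)=64, a(8)=0, a(9)=-128, a(10)=-256, a(11)=-256; answer -256
Part 3: R2 = -256; r = 95944; 95944 = 2^3 * 67 * 179; sigma = (1 + 2 + 4 + 8) * (1 + 67) * (1 + 179) = 15 * 68 * 180 = 183600; answer 183600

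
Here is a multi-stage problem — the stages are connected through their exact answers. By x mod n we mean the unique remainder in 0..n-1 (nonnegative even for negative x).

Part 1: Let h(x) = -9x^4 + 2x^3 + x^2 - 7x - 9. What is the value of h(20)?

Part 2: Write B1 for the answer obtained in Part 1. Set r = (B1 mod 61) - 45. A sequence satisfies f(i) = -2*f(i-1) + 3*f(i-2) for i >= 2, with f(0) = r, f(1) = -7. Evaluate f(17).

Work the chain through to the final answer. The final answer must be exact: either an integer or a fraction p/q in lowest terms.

Part 1: -9*(20)^4 + 2*(20)^3 + 1*(20)^2 - 7*(20)^1 - 9 = (-1440000) + (16000) + (400) + (-140) + (-9) = -1423749; answer -1423749
Part 2: B1 = -1423749; r = 7; f(2) = -2*(-7) + 3*(7) = 35; iterating: f(2)=35, f(3)=-91, f(4)=287, f(5)=-847, f(6)=2555, f(7)=-7651, f(8)=22967, f(9)=-68887, f(10)=206675, f(11)=-620011, f(12)=1860047, f(13)=-5580127, f(14)=16740395, f(15)=-50221171, f(16)=150663527, f(17)=-451990567; answer -451990567

-451990567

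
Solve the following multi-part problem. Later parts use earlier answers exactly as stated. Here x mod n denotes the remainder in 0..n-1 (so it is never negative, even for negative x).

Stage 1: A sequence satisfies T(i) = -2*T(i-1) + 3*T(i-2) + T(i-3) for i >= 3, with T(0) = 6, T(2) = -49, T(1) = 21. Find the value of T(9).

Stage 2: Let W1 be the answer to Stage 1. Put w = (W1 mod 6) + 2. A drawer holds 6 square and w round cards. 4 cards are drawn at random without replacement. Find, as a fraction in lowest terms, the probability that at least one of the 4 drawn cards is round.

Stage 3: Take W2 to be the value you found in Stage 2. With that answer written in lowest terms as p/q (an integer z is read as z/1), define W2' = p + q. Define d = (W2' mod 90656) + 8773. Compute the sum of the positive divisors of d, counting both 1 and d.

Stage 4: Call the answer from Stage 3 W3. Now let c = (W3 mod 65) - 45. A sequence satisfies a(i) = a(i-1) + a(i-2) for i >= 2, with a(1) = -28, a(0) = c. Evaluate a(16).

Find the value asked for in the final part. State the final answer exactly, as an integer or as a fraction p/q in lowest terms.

-48986

Stage 1: T(3) = -2*(-49) + 3*(21) + 1*(6) = 167; iterating: T(3)=167, T(4)=-460, T(5)=1372, T(6)=-3957, T(7)=11570, T(8)=-33639, T(9)=98031; answer 98031
Stage 2: W1 = 98031; w = 5; total draws C(11,4) = 330; complement C(6,4) = 15; favorable 330 - 15 = 315; P = 21/22; answer 21/22
Stage 3: W2 = 21/22; threaded value p + q = 43; d = 8816; 8816 = 2^4 * 19 * 29; sigma = (1 + 2 + 4 + 8 + 16) * (1 + 19) * (1 + 29) = 31 * 20 * 30 = 18600; answer 18600
Stage 4: W3 = 18600; c = -35; a(2) = 1*(-28) + 1*(-35) = -63; iterating: a(2)=-63, a(3)=-91, a(4)=-154, a(5)=-245, a(6)=-399, a(7)=-644, a(8)=-1043, a(9)=-1687, a(10)=-2730, a(11)=-4417, a(12)=-7147, a(13)=-11564, a(14)=-18711, a(15)=-30275, a(16)=-48986; answer -48986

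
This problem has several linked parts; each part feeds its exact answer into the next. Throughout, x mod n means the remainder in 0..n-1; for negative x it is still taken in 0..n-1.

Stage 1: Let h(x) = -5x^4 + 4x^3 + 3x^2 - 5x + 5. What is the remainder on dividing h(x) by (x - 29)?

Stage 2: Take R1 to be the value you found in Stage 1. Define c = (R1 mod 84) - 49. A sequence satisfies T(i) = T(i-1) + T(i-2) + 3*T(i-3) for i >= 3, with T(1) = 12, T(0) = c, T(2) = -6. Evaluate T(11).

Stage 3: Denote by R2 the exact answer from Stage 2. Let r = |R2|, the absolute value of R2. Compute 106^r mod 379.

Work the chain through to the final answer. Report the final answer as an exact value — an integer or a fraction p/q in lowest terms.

Stage 1: remainder = value at the root: -5*(29)^4 + 4*(29)^3 + 3*(29)^2 - 5*(29)^1 + 5 = (-3536405) + (97556) + (2523) + (-145) + (5) = -3436466; answer -3436466
Stage 2: R1 = -3436466; c = 9; T(3) = 1*(-6) + 1*(12) + 3*(9) = 33; iterating: T(3)=33, T(4)=63, T(5)=78, T(6)=240, T(7)=507, T(8)=981, T(9)=2208, T(10)=4710, T(11)=9861; answer 9861
Stage 3: R2 = 9861; r = 9861; squarings mod 379: 106^1=106, 106^2=245, 106^4=143, 106^8=362, 106^16=289, 106^32=141, 106^64=173, 106^128=367, 106^256=144, 106^512=270, 106^1024=132, 106^2048=369, 106^4096=100, 106^8192=146; 106^9861 = 106^1 * 106^4 * 106^128 * 106^512 * 106^1024 * 106^8192 = 165 (mod 379); answer 165

165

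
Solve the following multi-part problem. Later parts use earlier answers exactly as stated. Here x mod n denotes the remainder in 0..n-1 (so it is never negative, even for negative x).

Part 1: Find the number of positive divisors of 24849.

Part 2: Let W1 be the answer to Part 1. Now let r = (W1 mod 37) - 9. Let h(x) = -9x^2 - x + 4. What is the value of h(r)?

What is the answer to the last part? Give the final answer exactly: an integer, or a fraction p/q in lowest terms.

Part 1: 24849 = 3^2 * 11 * 251; number of divisors = (2+1) * (1+1) * (1+1) = 12; answer 12
Part 2: W1 = 12; r = 3; -9*(3)^2 - 1*(3)^1 + 4 = (-81) + (-3) + (4) = -80; answer -80

-80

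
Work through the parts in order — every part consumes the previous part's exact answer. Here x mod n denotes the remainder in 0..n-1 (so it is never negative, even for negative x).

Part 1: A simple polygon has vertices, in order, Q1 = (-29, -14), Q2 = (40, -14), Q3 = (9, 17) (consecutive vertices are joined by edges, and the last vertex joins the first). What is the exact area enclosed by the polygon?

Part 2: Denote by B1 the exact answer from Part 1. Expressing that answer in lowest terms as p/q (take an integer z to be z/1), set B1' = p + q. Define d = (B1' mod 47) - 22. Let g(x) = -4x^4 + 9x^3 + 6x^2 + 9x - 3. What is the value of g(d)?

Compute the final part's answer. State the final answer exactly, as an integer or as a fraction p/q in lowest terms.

Part 1: cross terms: (-29*-14 - 40*-14)=966, (40*17 - 9*-14)=806, (9*-14 - -29*17)=367; twice the area = |2139| = 2139; area = 2139/2; answer 2139/2
Part 2: B1 = 2139/2; threaded value p + q = 2141; d = 4; -4*(4)^4 + 9*(4)^3 + 6*(4)^2 + 9*(4)^1 - 3 = (-1024) + (576) + (96) + (36) + (-3) = -319; answer -319

-319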